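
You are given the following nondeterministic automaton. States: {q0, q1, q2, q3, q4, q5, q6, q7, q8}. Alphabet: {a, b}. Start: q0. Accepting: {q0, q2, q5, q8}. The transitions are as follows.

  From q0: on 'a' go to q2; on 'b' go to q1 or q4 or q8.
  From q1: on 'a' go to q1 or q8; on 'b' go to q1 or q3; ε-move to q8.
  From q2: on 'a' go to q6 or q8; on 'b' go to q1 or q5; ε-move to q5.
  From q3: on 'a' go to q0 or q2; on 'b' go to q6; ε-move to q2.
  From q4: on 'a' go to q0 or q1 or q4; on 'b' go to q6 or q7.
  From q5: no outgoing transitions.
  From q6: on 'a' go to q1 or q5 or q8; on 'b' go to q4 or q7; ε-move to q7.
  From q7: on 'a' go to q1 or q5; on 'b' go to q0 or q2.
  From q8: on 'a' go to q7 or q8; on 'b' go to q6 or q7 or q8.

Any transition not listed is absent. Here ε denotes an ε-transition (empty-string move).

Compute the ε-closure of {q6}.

Begin with {q6}.
ε-move q6 → q7; add q7.

{q6, q7}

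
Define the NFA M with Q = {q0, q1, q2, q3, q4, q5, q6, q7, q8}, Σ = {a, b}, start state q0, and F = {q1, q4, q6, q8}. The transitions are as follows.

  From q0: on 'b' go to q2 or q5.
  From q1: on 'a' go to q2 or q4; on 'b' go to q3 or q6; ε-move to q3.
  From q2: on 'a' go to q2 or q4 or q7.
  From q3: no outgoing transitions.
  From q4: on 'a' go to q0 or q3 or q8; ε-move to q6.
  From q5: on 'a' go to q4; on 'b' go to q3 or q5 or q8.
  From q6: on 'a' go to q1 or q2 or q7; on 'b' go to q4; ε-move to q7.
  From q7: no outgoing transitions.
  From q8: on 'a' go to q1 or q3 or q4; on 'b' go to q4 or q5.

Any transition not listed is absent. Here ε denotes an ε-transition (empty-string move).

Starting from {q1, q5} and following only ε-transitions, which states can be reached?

{q1, q3, q5}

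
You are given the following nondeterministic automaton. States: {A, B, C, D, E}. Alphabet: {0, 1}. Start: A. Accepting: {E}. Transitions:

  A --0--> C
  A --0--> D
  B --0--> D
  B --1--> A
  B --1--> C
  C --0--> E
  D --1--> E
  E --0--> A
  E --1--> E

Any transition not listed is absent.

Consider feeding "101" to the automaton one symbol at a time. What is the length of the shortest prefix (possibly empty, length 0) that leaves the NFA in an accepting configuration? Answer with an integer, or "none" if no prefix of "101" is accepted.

Start in {A}.
Read '1': {A} → ∅.
The set is empty and remains empty for the remaining 2 symbols.
No reachable set along the way intersects F.

none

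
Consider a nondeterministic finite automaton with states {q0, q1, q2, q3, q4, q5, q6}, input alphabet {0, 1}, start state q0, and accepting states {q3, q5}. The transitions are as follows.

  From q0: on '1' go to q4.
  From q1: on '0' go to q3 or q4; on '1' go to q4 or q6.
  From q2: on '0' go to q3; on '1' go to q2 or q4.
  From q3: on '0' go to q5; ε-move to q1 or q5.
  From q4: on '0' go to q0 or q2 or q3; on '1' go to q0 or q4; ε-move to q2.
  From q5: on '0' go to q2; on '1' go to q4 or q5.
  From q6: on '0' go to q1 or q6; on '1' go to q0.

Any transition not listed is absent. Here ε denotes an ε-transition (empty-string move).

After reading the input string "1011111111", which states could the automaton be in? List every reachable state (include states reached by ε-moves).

Start in {q0}.
Read '1': {q0} → {q2, q4}.
Read '0': {q2, q4} → {q0, q1, q2, q3, q5}.
Read '1': {q0, q1, q2, q3, q5} → {q2, q4, q5, q6}.
Read '1': {q2, q4, q5, q6} → {q0, q2, q4, q5}.
Read '1': {q0, q2, q4, q5} → {q0, q2, q4, q5}.
Read '1': {q0, q2, q4, q5} → {q0, q2, q4, q5}.
Read '1': {q0, q2, q4, q5} → {q0, q2, q4, q5}.
Read '1': {q0, q2, q4, q5} → {q0, q2, q4, q5}.
Read '1': {q0, q2, q4, q5} → {q0, q2, q4, q5}.
Read '1': {q0, q2, q4, q5} → {q0, q2, q4, q5}.

{q0, q2, q4, q5}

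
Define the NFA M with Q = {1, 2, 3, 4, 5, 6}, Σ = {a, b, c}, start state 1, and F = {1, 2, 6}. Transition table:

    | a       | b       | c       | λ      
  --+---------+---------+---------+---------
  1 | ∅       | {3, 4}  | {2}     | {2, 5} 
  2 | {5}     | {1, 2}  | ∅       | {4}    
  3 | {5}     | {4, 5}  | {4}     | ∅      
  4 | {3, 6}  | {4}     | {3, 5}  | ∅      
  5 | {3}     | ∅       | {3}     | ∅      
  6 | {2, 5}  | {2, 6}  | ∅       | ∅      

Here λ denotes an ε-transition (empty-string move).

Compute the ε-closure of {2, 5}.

{2, 4, 5}

Begin with {2, 5}.
ε-move 2 → 4; add 4.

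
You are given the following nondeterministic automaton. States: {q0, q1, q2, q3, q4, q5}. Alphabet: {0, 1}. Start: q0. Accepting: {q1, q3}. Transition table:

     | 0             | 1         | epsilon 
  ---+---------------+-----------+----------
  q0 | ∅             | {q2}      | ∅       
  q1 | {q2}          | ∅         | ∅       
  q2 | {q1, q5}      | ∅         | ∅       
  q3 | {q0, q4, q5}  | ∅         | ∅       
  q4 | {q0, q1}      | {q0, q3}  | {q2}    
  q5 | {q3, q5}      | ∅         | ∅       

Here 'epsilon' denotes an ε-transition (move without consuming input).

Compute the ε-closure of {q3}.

{q3}

Begin with {q3}.
No ε-moves leave this set, so the closure equals the set itself.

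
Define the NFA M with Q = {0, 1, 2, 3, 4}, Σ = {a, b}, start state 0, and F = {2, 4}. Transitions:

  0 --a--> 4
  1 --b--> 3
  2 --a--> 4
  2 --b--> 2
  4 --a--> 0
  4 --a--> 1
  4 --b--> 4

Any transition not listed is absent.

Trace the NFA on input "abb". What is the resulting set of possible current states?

{4}

Start in {0}.
Read 'a': 0→{4}; now {4}.
Read 'b': 4→{4}; now {4}.
Read 'b': 4→{4}; now {4}.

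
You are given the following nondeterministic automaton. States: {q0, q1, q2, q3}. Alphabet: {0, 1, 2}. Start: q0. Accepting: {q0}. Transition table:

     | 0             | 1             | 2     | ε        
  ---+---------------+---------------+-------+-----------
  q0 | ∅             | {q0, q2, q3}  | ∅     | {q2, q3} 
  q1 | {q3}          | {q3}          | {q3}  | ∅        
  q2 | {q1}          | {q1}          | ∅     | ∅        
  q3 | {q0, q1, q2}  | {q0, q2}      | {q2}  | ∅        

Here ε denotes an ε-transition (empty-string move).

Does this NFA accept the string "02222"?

No

Start: ε-closure({q0}) = {q0, q2, q3}.
Read '0': q0→∅, q2→{q1}, q3→{q0, q1, q2}; union {q0, q1, q2}; ε-closure = {q0, q1, q2, q3}.
Read '2': q0→∅, q1→{q3}, q2→∅, q3→{q2}; now {q2, q3}.
Read '2': q2→∅, q3→{q2}; now {q2}.
Read '2': q2→∅; now ∅.
The set is empty and remains empty for the remaining 1 symbol.
The final set ∅ contains no accepting state.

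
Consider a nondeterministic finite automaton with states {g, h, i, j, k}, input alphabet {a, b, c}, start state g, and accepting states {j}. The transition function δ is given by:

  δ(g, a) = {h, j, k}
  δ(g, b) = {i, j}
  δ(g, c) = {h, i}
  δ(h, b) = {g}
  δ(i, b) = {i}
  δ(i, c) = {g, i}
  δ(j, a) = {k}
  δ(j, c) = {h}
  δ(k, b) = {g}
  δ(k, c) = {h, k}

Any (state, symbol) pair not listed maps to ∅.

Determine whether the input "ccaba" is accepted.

Start in {g}.
Read 'c': {g} → {h, i}.
Read 'c': {h, i} → {g, i}.
Read 'a': {g, i} → {h, j, k}.
Read 'b': {h, j, k} → {g}.
Read 'a': {g} → {h, j, k}.
The final set {h, j, k} contains the accepting state j.

Yes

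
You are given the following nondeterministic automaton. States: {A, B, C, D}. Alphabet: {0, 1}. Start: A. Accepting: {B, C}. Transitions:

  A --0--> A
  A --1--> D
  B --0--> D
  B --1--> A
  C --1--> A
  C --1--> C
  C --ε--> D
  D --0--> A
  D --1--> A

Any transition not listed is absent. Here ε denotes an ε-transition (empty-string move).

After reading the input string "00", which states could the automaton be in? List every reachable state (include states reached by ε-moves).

Start in {A}.
Read '0': A→{A}; now {A}.
Read '0': A→{A}; now {A}.

{A}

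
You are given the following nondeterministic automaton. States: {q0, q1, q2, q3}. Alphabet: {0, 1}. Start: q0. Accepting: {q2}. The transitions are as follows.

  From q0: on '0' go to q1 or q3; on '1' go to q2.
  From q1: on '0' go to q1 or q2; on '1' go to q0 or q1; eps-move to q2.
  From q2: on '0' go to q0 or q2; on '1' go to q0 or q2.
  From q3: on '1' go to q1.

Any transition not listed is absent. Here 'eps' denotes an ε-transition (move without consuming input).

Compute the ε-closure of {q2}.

{q2}

Begin with {q2}.
No ε-moves leave this set, so the closure equals the set itself.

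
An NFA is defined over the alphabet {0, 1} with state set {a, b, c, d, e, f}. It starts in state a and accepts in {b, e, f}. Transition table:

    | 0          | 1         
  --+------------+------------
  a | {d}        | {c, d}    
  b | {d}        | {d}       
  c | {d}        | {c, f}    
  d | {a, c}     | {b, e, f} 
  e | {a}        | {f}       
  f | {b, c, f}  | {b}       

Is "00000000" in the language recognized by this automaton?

No

Start in {a}.
Read '0': {a} → {d}.
Read '0': {d} → {a, c}.
Read '0': {a, c} → {d}.
Read '0': {d} → {a, c}.
Read '0': {a, c} → {d}.
Read '0': {d} → {a, c}.
Read '0': {a, c} → {d}.
Read '0': {d} → {a, c}.
The final set {a, c} contains no accepting state.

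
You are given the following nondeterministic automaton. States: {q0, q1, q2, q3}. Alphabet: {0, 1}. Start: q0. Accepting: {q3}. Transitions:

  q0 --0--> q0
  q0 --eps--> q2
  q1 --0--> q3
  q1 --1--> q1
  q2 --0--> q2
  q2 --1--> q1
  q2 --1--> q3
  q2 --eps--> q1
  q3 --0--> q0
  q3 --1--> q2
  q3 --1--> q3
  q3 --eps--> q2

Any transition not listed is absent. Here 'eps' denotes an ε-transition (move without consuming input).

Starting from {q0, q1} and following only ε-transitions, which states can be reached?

{q0, q1, q2}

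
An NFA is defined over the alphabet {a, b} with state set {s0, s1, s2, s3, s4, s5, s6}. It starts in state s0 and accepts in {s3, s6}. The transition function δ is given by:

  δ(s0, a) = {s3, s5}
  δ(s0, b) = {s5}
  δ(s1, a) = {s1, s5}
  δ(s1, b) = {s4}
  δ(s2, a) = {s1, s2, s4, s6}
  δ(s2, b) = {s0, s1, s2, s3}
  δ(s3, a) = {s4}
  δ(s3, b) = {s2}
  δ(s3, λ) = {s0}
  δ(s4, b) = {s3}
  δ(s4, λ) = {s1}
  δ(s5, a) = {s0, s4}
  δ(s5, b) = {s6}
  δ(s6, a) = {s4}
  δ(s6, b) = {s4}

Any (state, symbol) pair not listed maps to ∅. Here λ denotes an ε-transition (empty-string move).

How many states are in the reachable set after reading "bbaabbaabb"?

Start in {s0}.
Read 'b': s0→{s5}; now {s5}.
Read 'b': s5→{s6}; now {s6}.
Read 'a': s6→{s4}; union {s4}; ε-closure = {s1, s4}.
Read 'a': s1→{s1, s5}, s4→∅; now {s1, s5}.
Read 'b': s1→{s4}, s5→{s6}; union {s4, s6}; ε-closure = {s1, s4, s6}.
Read 'b': s1→{s4}, s4→{s3}, s6→{s4}; union {s3, s4}; ε-closure = {s0, s1, s3, s4}.
Read 'a': s0→{s3, s5}, s1→{s1, s5}, s3→{s4}, s4→∅; union {s1, s3, s4, s5}; ε-closure = {s0, s1, s3, s4, s5}.
Read 'a': s0→{s3, s5}, s1→{s1, s5}, s3→{s4}, s4→∅, s5→{s0, s4}; now {s0, s1, s3, s4, s5}.
Read 'b': s0→{s5}, s1→{s4}, s3→{s2}, s4→{s3}, s5→{s6}; union {s2, s3, s4, s5, s6}; ε-closure = {s0, s1, s2, s3, s4, s5, s6}.
Read 'b': s0→{s5}, s1→{s4}, s2→{s0, s1, s2, s3}, s3→{s2}, s4→{s3}, s5→{s6}, s6→{s4}; now {s0, s1, s2, s3, s4, s5, s6}.
That set has 7 states.

7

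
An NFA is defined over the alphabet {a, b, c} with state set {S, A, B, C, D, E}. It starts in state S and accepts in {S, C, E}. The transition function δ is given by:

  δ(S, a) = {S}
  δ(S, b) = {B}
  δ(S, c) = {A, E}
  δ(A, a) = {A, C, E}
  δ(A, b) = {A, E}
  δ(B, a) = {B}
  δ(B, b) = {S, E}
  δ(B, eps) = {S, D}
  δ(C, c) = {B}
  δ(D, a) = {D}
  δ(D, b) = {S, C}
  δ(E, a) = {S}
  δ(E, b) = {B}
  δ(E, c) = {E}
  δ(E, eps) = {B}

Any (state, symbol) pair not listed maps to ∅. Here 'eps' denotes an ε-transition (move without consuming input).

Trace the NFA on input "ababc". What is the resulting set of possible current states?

Start in {S}.
Read 'a': {S} → {S}.
Read 'b': {S} → {S, B, D}.
Read 'a': {S, B, D} → {S, B, D}.
Read 'b': {S, B, D} → {S, B, C, D, E}.
Read 'c': {S, B, C, D, E} → {S, A, B, D, E}.

{S, A, B, D, E}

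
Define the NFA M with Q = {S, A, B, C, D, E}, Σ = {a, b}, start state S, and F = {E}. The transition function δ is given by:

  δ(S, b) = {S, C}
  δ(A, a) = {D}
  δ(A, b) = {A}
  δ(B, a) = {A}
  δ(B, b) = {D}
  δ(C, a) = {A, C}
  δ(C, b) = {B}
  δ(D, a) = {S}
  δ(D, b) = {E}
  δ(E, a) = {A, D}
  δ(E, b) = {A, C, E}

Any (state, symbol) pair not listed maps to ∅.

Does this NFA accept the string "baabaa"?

No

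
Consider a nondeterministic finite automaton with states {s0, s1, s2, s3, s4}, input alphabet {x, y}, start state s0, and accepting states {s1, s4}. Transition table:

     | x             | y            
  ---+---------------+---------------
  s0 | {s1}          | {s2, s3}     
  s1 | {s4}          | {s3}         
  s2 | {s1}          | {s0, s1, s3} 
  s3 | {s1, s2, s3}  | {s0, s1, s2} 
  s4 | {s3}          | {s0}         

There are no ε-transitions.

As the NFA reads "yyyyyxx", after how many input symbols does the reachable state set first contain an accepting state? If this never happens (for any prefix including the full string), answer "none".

2

Start in {s0}.
Read 'y': s0→{s2, s3}; now {s2, s3}.
Read 'y': s2→{s0, s1, s3}, s3→{s0, s1, s2}; now {s0, s1, s2, s3}.
None of the earlier sets intersect F, but {s0, s1, s2, s3} does.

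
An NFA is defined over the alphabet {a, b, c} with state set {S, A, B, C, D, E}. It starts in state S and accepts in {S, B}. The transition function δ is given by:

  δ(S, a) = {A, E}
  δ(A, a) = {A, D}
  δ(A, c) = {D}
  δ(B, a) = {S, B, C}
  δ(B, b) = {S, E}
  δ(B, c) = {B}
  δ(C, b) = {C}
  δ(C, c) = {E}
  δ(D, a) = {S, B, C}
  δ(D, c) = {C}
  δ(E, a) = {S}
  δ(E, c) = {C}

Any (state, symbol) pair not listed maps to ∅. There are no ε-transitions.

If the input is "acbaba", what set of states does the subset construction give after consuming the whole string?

∅

Start in {S}.
Read 'a': {S} → {A, E}.
Read 'c': {A, E} → {C, D}.
Read 'b': {C, D} → {C}.
Read 'a': {C} → ∅.
The set is empty and remains empty for the remaining 2 symbols.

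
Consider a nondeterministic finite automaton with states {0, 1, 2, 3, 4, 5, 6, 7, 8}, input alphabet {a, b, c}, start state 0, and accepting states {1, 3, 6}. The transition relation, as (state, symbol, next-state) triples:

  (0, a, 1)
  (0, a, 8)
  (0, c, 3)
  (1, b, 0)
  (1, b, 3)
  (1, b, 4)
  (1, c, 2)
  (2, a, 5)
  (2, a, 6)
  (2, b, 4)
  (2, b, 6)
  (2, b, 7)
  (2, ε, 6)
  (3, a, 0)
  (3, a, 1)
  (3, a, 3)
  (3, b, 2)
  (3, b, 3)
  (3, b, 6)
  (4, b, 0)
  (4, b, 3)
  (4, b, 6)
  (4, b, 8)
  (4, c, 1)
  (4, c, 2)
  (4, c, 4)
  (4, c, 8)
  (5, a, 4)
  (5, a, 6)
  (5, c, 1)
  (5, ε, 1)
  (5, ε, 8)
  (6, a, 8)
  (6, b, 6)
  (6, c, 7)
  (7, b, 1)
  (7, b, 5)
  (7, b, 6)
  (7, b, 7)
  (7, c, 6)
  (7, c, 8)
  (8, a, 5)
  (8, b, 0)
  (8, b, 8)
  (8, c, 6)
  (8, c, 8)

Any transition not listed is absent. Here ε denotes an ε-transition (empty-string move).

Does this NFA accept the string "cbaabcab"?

Yes

Start in {0}.
Read 'c': 0→{3}; now {3}.
Read 'b': 3→{2, 3, 6}; now {2, 3, 6}.
Read 'a': 2→{5, 6}, 3→{0, 1, 3}, 6→{8}; now {0, 1, 3, 5, 6, 8}.
Read 'a': 0→{1, 8}, 1→∅, 3→{0, 1, 3}, 5→{4, 6}, 6→{8}, 8→{5}; now {0, 1, 3, 4, 5, 6, 8}.
Read 'b': 0→∅, 1→{0, 3, 4}, 3→{2, 3, 6}, 4→{0, 3, 6, 8}, 5→∅, 6→{6}, 8→{0, 8}; now {0, 2, 3, 4, 6, 8}.
Read 'c': 0→{3}, 2→∅, 3→∅, 4→{1, 2, 4, 8}, 6→{7}, 8→{6, 8}; now {1, 2, 3, 4, 6, 7, 8}.
Read 'a': 1→∅, 2→{5, 6}, 3→{0, 1, 3}, 4→∅, 6→{8}, 7→∅, 8→{5}; now {0, 1, 3, 5, 6, 8}.
Read 'b': 0→∅, 1→{0, 3, 4}, 3→{2, 3, 6}, 5→∅, 6→{6}, 8→{0, 8}; now {0, 2, 3, 4, 6, 8}.
The final set {0, 2, 3, 4, 6, 8} contains the accepting states 3, 6.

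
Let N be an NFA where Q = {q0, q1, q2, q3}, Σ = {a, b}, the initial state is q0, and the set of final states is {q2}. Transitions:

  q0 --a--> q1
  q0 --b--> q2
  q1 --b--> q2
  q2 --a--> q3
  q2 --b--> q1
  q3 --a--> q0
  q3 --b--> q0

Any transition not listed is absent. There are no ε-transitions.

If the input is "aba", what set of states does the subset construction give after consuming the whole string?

{q3}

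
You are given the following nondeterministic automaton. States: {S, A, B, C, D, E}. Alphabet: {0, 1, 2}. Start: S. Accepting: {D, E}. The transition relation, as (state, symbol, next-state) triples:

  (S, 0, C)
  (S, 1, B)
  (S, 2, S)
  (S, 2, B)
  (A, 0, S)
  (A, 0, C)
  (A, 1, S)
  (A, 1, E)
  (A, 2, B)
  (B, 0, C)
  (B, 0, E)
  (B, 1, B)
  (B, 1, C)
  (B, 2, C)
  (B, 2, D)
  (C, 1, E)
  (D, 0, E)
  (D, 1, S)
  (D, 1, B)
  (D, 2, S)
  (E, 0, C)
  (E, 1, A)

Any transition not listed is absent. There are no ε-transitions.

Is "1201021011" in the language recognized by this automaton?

Yes

Start in {S}.
Read '1': S→{B}; now {B}.
Read '2': B→{C, D}; now {C, D}.
Read '0': C→∅, D→{E}; now {E}.
Read '1': E→{A}; now {A}.
Read '0': A→{S, C}; now {S, C}.
Read '2': S→{S, B}, C→∅; now {S, B}.
Read '1': S→{B}, B→{B, C}; now {B, C}.
Read '0': B→{C, E}, C→∅; now {C, E}.
Read '1': C→{E}, E→{A}; now {A, E}.
Read '1': A→{S, E}, E→{A}; now {S, A, E}.
The final set {S, A, E} contains the accepting state E.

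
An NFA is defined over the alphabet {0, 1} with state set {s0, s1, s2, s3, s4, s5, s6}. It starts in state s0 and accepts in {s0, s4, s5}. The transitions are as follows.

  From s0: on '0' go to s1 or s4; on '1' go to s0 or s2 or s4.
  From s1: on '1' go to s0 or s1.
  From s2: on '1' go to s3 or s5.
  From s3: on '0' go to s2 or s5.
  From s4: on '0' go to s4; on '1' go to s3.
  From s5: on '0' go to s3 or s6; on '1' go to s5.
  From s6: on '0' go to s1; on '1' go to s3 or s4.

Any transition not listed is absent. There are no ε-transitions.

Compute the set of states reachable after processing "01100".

{s4}

Start in {s0}.
Read '0': s0→{s1, s4}; now {s1, s4}.
Read '1': s1→{s0, s1}, s4→{s3}; now {s0, s1, s3}.
Read '1': s0→{s0, s2, s4}, s1→{s0, s1}, s3→∅; now {s0, s1, s2, s4}.
Read '0': s0→{s1, s4}, s1→∅, s2→∅, s4→{s4}; now {s1, s4}.
Read '0': s1→∅, s4→{s4}; now {s4}.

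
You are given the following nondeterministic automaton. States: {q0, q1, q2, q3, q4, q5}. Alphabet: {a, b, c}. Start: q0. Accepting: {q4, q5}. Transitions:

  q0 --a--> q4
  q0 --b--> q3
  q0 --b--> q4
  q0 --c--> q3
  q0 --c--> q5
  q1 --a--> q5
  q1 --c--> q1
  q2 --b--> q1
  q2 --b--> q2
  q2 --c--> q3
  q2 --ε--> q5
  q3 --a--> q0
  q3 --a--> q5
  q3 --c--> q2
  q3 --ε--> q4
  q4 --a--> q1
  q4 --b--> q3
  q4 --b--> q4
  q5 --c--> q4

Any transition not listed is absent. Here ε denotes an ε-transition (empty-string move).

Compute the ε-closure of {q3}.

{q3, q4}

Begin with {q3}.
ε-move q3 → q4; add q4.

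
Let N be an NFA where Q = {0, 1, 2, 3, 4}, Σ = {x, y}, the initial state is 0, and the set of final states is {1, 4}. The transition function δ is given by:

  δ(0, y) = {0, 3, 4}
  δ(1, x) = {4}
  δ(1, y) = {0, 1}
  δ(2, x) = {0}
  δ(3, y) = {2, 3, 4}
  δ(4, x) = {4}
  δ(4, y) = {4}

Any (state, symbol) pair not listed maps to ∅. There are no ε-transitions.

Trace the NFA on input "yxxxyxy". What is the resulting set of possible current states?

{4}

Start in {0}.
Read 'y': {0} → {0, 3, 4}.
Read 'x': {0, 3, 4} → {4}.
Read 'x': {4} → {4}.
Read 'x': {4} → {4}.
Read 'y': {4} → {4}.
Read 'x': {4} → {4}.
Read 'y': {4} → {4}.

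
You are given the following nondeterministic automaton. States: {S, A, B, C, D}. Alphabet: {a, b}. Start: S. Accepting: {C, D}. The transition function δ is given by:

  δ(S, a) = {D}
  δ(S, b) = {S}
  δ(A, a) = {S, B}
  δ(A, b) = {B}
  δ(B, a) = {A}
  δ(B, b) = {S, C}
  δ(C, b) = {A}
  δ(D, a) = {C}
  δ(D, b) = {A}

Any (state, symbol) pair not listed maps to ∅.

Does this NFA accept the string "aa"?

Yes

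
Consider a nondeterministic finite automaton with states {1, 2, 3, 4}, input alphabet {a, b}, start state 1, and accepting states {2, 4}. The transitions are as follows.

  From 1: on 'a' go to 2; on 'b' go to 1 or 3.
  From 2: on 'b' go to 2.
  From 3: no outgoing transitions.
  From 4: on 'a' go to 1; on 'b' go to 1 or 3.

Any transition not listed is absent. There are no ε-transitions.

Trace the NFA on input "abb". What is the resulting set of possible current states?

{2}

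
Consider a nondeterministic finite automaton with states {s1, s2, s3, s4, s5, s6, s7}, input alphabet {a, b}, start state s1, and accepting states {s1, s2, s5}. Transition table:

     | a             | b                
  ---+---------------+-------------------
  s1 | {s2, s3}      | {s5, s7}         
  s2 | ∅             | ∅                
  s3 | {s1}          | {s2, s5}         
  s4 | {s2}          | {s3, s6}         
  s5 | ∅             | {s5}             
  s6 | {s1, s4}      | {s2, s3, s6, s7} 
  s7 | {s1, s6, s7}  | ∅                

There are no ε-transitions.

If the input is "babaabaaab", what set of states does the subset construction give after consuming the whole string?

Start in {s1}.
Read 'b': {s1} → {s5, s7}.
Read 'a': {s5, s7} → {s1, s6, s7}.
Read 'b': {s1, s6, s7} → {s2, s3, s5, s6, s7}.
Read 'a': {s2, s3, s5, s6, s7} → {s1, s4, s6, s7}.
Read 'a': {s1, s4, s6, s7} → {s1, s2, s3, s4, s6, s7}.
Read 'b': {s1, s2, s3, s4, s6, s7} → {s2, s3, s5, s6, s7}.
Read 'a': {s2, s3, s5, s6, s7} → {s1, s4, s6, s7}.
Read 'a': {s1, s4, s6, s7} → {s1, s2, s3, s4, s6, s7}.
Read 'a': {s1, s2, s3, s4, s6, s7} → {s1, s2, s3, s4, s6, s7}.
Read 'b': {s1, s2, s3, s4, s6, s7} → {s2, s3, s5, s6, s7}.

{s2, s3, s5, s6, s7}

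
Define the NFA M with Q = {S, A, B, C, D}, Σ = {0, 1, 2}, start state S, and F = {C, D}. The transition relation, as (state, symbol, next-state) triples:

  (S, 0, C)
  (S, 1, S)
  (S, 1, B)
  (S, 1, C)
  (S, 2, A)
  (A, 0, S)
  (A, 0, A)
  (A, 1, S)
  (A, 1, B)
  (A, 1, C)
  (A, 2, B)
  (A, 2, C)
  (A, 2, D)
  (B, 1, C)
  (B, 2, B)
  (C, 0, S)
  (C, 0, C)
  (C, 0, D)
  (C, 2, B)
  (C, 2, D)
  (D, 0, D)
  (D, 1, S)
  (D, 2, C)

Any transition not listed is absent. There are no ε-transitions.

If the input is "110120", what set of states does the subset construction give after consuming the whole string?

{S, A, D}

Start in {S}.
Read '1': {S} → {S, B, C}.
Read '1': {S, B, C} → {S, B, C}.
Read '0': {S, B, C} → {S, C, D}.
Read '1': {S, C, D} → {S, B, C}.
Read '2': {S, B, C} → {A, B, D}.
Read '0': {A, B, D} → {S, A, D}.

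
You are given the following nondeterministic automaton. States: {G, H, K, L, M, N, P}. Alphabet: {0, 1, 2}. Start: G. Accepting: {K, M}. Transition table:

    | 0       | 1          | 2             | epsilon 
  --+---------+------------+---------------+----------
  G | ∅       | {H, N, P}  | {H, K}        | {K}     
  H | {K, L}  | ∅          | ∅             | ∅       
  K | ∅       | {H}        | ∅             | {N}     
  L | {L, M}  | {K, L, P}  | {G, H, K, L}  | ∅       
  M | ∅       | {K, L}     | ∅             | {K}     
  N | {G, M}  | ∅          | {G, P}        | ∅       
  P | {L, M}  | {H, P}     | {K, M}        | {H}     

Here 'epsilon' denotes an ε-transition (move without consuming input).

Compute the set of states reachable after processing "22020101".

Start: ε-closure({G}) = {G, K, N}.
Read '2': {G, K, N} → {G, H, K, N, P}.
Read '2': {G, H, K, N, P} → {G, H, K, M, N, P}.
Read '0': {G, H, K, M, N, P} → {G, K, L, M, N}.
Read '2': {G, K, L, M, N} → {G, H, K, L, N, P}.
Read '0': {G, H, K, L, N, P} → {G, K, L, M, N}.
Read '1': {G, K, L, M, N} → {H, K, L, N, P}.
Read '0': {H, K, L, N, P} → {G, K, L, M, N}.
Read '1': {G, K, L, M, N} → {H, K, L, N, P}.

{H, K, L, N, P}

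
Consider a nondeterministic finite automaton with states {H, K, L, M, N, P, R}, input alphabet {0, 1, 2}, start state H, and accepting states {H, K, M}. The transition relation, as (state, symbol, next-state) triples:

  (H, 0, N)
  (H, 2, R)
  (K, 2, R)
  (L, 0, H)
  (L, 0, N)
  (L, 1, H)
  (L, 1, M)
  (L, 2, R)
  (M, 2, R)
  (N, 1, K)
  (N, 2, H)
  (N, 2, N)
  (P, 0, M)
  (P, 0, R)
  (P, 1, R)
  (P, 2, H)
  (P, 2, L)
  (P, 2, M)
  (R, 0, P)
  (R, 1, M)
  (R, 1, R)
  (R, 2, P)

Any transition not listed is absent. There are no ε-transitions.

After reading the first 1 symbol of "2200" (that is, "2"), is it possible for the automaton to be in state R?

Yes

Start in {H}.
Read '2': H→{R}; now {R}.
State R is in {R}.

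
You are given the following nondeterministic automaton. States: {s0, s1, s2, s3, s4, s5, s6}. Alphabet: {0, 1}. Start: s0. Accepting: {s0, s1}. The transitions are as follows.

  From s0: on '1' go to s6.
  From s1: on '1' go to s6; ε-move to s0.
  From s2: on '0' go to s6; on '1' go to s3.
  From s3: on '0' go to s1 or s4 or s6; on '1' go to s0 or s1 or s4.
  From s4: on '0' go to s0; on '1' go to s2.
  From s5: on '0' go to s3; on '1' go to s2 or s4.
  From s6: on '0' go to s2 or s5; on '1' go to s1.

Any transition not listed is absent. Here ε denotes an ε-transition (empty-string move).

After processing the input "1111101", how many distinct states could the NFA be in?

3

Start in {s0}.
Read '1': {s0} → {s6}.
Read '1': {s6} → {s0, s1}.
Read '1': {s0, s1} → {s6}.
Read '1': {s6} → {s0, s1}.
Read '1': {s0, s1} → {s6}.
Read '0': {s6} → {s2, s5}.
Read '1': {s2, s5} → {s2, s3, s4}.
That set has 3 states.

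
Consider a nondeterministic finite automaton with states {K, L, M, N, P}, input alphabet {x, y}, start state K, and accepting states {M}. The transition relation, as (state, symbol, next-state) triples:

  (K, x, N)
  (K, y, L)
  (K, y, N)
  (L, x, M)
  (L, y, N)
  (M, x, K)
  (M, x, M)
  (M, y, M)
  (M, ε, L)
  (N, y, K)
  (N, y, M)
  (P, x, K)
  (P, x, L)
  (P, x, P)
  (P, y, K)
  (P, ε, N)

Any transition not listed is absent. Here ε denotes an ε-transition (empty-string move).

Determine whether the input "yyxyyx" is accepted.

Yes

Start in {K}.
Read 'y': K→{L, N}; now {L, N}.
Read 'y': L→{N}, N→{K, M}; union {K, M, N}; ε-closure = {K, L, M, N}.
Read 'x': K→{N}, L→{M}, M→{K, M}, N→∅; union {K, M, N}; ε-closure = {K, L, M, N}.
Read 'y': K→{L, N}, L→{N}, M→{M}, N→{K, M}; now {K, L, M, N}.
Read 'y': K→{L, N}, L→{N}, M→{M}, N→{K, M}; now {K, L, M, N}.
Read 'x': K→{N}, L→{M}, M→{K, M}, N→∅; union {K, M, N}; ε-closure = {K, L, M, N}.
The final set {K, L, M, N} contains the accepting state M.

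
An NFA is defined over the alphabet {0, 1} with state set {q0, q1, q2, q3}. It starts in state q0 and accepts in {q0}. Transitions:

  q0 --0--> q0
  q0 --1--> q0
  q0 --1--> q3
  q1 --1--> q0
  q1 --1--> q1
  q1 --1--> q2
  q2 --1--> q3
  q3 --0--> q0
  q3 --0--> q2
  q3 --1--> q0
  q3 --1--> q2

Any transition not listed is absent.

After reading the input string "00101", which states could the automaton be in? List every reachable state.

{q0, q3}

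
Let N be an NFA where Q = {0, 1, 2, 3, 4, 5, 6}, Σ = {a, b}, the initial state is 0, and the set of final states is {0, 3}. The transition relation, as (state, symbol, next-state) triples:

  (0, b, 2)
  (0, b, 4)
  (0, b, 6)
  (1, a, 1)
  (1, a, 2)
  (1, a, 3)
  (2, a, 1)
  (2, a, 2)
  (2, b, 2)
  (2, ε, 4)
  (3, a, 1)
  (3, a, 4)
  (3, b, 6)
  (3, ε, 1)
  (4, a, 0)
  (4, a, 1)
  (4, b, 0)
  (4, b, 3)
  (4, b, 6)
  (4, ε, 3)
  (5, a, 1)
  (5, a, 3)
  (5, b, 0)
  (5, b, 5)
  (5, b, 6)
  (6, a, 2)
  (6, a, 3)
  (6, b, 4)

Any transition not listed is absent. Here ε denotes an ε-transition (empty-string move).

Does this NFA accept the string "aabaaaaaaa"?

No

Start in {0}.
Read 'a': {0} → ∅.
The set is empty and remains empty for the remaining 9 symbols.
The final set ∅ contains no accepting state.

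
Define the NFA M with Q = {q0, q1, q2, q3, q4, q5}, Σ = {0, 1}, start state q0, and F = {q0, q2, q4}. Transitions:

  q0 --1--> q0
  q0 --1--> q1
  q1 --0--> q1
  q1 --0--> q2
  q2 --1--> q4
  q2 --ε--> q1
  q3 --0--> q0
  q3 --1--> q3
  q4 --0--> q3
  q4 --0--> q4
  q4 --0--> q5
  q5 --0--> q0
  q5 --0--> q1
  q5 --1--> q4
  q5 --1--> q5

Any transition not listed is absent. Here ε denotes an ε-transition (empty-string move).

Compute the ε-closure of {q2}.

{q1, q2}

Begin with {q2}.
ε-move q2 → q1; add q1.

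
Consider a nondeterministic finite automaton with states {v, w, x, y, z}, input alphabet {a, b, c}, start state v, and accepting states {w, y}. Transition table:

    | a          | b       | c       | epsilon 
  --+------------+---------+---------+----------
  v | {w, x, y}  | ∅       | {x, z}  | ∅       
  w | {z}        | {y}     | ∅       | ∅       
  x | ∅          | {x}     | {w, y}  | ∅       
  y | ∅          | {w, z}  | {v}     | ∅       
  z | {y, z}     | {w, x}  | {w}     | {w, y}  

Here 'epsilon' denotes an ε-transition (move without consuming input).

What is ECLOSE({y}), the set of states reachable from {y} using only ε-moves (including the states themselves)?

Begin with {y}.
No ε-moves leave this set, so the closure equals the set itself.

{y}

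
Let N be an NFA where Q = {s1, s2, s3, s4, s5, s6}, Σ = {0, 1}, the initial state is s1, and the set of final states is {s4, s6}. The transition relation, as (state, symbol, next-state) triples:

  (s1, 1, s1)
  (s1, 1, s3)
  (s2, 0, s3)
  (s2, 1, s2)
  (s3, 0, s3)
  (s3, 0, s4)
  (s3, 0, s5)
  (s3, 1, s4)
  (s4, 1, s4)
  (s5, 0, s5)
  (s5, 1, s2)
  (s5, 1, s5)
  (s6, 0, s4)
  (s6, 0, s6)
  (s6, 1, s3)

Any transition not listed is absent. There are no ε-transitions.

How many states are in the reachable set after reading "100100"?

Start in {s1}.
Read '1': s1→{s1, s3}; now {s1, s3}.
Read '0': s1→∅, s3→{s3, s4, s5}; now {s3, s4, s5}.
Read '0': s3→{s3, s4, s5}, s4→∅, s5→{s5}; now {s3, s4, s5}.
Read '1': s3→{s4}, s4→{s4}, s5→{s2, s5}; now {s2, s4, s5}.
Read '0': s2→{s3}, s4→∅, s5→{s5}; now {s3, s5}.
Read '0': s3→{s3, s4, s5}, s5→{s5}; now {s3, s4, s5}.
That set has 3 states.

3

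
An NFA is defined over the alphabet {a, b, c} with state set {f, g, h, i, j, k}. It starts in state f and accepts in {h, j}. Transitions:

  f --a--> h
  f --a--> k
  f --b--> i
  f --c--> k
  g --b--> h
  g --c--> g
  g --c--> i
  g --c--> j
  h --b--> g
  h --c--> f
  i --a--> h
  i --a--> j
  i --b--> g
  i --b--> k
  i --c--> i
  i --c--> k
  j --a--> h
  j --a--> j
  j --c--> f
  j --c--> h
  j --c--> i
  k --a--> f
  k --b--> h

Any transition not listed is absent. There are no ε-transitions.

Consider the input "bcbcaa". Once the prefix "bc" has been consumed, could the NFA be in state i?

Yes

Start in {f}.
Read 'b': {f} → {i}.
Read 'c': {i} → {i, k}.
State i is in {i, k}.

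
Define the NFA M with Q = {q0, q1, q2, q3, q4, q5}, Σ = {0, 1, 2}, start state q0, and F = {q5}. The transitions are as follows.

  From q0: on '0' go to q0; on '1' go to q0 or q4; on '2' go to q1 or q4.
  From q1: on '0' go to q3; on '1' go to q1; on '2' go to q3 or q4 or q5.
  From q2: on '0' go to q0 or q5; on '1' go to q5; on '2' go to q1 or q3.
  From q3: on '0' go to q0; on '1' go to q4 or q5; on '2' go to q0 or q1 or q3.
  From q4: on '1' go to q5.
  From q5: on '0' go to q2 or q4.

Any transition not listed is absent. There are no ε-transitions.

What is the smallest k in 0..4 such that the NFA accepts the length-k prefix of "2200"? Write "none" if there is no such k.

2

Start in {q0}.
Read '2': q0→{q1, q4}; now {q1, q4}.
Read '2': q1→{q3, q4, q5}, q4→∅; now {q3, q4, q5}.
None of the earlier sets intersect F, but {q3, q4, q5} does.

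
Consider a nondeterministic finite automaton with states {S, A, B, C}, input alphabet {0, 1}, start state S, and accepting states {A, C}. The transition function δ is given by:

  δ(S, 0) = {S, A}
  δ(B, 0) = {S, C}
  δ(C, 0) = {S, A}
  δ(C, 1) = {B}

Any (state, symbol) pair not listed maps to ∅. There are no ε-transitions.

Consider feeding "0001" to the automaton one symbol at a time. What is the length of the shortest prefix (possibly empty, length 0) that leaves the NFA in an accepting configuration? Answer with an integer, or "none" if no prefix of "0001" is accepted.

1

Start in {S}.
Read '0': S→{S, A}; now {S, A}.
None of the earlier sets intersect F, but {S, A} does.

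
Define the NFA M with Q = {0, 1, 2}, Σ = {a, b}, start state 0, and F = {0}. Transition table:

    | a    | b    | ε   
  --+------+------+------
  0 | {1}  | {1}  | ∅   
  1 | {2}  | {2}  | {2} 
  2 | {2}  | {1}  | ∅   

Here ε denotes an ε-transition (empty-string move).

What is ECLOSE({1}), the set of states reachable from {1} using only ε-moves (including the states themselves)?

{1, 2}

Begin with {1}.
ε-move 1 → 2; add 2.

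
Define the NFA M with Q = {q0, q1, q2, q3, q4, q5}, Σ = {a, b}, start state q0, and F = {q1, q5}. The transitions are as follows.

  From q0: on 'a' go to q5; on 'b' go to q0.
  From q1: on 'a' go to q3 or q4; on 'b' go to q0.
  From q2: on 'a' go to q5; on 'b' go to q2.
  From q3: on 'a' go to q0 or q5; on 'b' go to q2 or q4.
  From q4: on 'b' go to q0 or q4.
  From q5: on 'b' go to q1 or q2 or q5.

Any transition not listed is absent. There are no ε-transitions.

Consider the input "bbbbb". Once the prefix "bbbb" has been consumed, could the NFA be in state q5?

No

Start in {q0}.
Read 'b': q0→{q0}; now {q0}.
Read 'b': q0→{q0}; now {q0}.
Read 'b': q0→{q0}; now {q0}.
Read 'b': q0→{q0}; now {q0}.
State q5 is not in {q0}.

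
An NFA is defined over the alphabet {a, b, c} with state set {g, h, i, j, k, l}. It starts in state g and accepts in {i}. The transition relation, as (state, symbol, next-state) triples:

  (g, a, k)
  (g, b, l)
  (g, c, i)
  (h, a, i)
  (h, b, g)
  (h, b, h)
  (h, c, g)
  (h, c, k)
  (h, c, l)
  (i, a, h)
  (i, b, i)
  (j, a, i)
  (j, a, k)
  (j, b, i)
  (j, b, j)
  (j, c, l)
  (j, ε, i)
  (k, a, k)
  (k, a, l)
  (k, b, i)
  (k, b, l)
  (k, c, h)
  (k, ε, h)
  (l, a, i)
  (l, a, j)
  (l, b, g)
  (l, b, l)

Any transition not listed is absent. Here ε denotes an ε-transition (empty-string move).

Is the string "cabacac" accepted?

Start in {g}.
Read 'c': g→{i}; now {i}.
Read 'a': i→{h}; now {h}.
Read 'b': h→{g, h}; now {g, h}.
Read 'a': g→{k}, h→{i}; union {i, k}; ε-closure = {h, i, k}.
Read 'c': h→{g, k, l}, i→∅, k→{h}; now {g, h, k, l}.
Read 'a': g→{k}, h→{i}, k→{k, l}, l→{i, j}; union {i, j, k, l}; ε-closure = {h, i, j, k, l}.
Read 'c': h→{g, k, l}, i→∅, j→{l}, k→{h}, l→∅; now {g, h, k, l}.
The final set {g, h, k, l} contains no accepting state.

No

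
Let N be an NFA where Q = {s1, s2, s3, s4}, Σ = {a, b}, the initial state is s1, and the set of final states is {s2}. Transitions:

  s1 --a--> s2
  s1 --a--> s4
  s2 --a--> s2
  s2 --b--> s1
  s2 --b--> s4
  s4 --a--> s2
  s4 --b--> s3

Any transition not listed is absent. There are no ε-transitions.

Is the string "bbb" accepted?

Start in {s1}.
Read 'b': {s1} → ∅.
The set is empty and remains empty for the remaining 2 symbols.
The final set ∅ contains no accepting state.

No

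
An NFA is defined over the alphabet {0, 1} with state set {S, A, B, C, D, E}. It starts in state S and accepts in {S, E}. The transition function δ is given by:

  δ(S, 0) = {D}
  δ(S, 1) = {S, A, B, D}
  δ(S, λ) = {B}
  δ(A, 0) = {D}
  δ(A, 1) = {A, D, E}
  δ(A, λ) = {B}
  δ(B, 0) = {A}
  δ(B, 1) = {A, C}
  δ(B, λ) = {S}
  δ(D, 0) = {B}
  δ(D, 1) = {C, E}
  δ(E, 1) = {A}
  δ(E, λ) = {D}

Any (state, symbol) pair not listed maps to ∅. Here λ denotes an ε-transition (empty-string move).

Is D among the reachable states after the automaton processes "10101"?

Yes

Start: ε-closure({S}) = {S, B}.
Read '1': {S, B} → {S, A, B, C, D}.
Read '0': {S, A, B, C, D} → {S, A, B, D}.
Read '1': {S, A, B, D} → {S, A, B, C, D, E}.
Read '0': {S, A, B, C, D, E} → {S, A, B, D}.
Read '1': {S, A, B, D} → {S, A, B, C, D, E}.
State D is in {S, A, B, C, D, E}.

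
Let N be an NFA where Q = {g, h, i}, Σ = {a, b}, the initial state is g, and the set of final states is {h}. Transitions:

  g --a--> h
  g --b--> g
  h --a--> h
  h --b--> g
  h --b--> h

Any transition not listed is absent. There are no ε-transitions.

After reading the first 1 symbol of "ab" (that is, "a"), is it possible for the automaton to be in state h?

Yes

Start in {g}.
Read 'a': g→{h}; now {h}.
State h is in {h}.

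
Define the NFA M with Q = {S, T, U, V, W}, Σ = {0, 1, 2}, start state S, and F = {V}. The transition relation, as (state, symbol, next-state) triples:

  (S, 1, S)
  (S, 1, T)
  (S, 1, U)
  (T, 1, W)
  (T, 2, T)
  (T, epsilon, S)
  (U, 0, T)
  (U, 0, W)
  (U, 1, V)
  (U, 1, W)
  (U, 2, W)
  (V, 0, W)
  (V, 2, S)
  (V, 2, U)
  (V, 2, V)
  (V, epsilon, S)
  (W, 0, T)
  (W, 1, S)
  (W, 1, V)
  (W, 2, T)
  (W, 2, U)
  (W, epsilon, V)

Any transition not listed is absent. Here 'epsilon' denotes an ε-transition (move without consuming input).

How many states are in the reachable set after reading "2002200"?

Start in {S}.
Read '2': S→∅; now ∅.
The set is empty and remains empty for the remaining 6 symbols.
That set has 0 states.

0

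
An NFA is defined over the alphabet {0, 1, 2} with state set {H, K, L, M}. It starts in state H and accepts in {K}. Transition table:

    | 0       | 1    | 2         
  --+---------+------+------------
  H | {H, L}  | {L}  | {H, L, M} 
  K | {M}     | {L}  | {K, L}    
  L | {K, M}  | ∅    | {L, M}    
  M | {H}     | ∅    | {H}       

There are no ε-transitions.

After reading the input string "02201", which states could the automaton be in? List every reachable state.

Start in {H}.
Read '0': H→{H, L}; now {H, L}.
Read '2': H→{H, L, M}, L→{L, M}; now {H, L, M}.
Read '2': H→{H, L, M}, L→{L, M}, M→{H}; now {H, L, M}.
Read '0': H→{H, L}, L→{K, M}, M→{H}; now {H, K, L, M}.
Read '1': H→{L}, K→{L}, L→∅, M→∅; now {L}.

{L}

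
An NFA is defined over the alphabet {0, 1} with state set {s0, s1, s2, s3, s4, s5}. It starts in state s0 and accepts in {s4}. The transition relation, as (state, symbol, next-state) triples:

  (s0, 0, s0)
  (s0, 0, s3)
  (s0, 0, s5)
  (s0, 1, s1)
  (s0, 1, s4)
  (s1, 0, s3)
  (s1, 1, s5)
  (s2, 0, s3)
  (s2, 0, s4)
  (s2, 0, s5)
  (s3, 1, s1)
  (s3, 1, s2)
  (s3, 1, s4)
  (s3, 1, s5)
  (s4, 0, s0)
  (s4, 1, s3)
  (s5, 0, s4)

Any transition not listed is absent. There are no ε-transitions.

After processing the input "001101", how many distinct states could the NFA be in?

5

Start in {s0}.
Read '0': {s0} → {s0, s3, s5}.
Read '0': {s0, s3, s5} → {s0, s3, s4, s5}.
Read '1': {s0, s3, s4, s5} → {s1, s2, s3, s4, s5}.
Read '1': {s1, s2, s3, s4, s5} → {s1, s2, s3, s4, s5}.
Read '0': {s1, s2, s3, s4, s5} → {s0, s3, s4, s5}.
Read '1': {s0, s3, s4, s5} → {s1, s2, s3, s4, s5}.
That set has 5 states.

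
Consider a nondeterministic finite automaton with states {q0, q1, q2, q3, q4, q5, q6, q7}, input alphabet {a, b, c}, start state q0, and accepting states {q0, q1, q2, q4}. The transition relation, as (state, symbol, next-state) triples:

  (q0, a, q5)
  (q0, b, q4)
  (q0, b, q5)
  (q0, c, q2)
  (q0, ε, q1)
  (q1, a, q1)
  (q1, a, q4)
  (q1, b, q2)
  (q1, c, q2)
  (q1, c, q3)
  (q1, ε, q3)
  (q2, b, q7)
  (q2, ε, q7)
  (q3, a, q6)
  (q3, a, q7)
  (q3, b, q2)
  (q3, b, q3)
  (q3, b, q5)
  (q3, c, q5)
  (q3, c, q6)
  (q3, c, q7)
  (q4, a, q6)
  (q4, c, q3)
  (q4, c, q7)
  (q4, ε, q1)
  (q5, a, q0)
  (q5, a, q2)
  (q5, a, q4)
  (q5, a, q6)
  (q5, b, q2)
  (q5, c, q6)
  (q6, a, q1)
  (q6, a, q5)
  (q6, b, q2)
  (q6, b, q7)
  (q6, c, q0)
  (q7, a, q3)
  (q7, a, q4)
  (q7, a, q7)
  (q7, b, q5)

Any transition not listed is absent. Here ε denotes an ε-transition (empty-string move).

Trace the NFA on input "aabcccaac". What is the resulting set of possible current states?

Start: ε-closure({q0}) = {q0, q1, q3}.
Read 'a': {q0, q1, q3} → {q1, q3, q4, q5, q6, q7}.
Read 'a': {q1, q3, q4, q5, q6, q7} → {q0, q1, q2, q3, q4, q5, q6, q7}.
Read 'b': {q0, q1, q2, q3, q4, q5, q6, q7} → {q1, q2, q3, q4, q5, q7}.
Read 'c': {q1, q2, q3, q4, q5, q7} → {q2, q3, q5, q6, q7}.
Read 'c': {q2, q3, q5, q6, q7} → {q0, q1, q3, q5, q6, q7}.
Read 'c': {q0, q1, q3, q5, q6, q7} → {q0, q1, q2, q3, q5, q6, q7}.
Read 'a': {q0, q1, q2, q3, q5, q6, q7} → {q0, q1, q2, q3, q4, q5, q6, q7}.
Read 'a': {q0, q1, q2, q3, q4, q5, q6, q7} → {q0, q1, q2, q3, q4, q5, q6, q7}.
Read 'c': {q0, q1, q2, q3, q4, q5, q6, q7} → {q0, q1, q2, q3, q5, q6, q7}.

{q0, q1, q2, q3, q5, q6, q7}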